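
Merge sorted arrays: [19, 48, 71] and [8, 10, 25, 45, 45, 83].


Take 8 from B
Take 10 from B
Take 19 from A
Take 25 from B
Take 45 from B
Take 45 from B
Take 48 from A
Take 71 from A

Merged: [8, 10, 19, 25, 45, 45, 48, 71, 83]


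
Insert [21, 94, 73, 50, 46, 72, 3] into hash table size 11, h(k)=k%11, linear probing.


Insert 21: h=10 -> slot 10
Insert 94: h=6 -> slot 6
Insert 73: h=7 -> slot 7
Insert 50: h=6, 2 probes -> slot 8
Insert 46: h=2 -> slot 2
Insert 72: h=6, 3 probes -> slot 9
Insert 3: h=3 -> slot 3

Table: [None, None, 46, 3, None, None, 94, 73, 50, 72, 21]


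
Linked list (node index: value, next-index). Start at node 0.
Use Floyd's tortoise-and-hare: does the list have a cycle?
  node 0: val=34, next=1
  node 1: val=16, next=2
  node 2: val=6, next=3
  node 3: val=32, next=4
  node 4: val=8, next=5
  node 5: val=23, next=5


Floyd's tortoise (slow, +1) and hare (fast, +2):
  init: slow=0, fast=0
  step 1: slow=1, fast=2
  step 2: slow=2, fast=4
  step 3: slow=3, fast=5
  step 4: slow=4, fast=5
  step 5: slow=5, fast=5
  slow == fast at node 5: cycle detected

Cycle: yes


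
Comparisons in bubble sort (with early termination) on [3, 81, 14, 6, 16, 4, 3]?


Algorithm: bubble sort (with early termination)
Input: [3, 81, 14, 6, 16, 4, 3]
Sorted: [3, 3, 4, 6, 14, 16, 81]

21


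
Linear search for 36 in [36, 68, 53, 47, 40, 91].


i=0: 36==36 found!

Found at 0, 1 comps


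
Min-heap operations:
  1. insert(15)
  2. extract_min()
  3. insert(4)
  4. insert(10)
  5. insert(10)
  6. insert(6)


insert(15) -> [15]
extract_min()->15, []
insert(4) -> [4]
insert(10) -> [4, 10]
insert(10) -> [4, 10, 10]
insert(6) -> [4, 6, 10, 10]

Final heap: [4, 6, 10, 10]


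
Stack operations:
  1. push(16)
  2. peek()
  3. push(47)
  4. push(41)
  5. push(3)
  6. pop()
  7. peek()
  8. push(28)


push(16) -> [16]
peek()->16
push(47) -> [16, 47]
push(41) -> [16, 47, 41]
push(3) -> [16, 47, 41, 3]
pop()->3, [16, 47, 41]
peek()->41
push(28) -> [16, 47, 41, 28]

Final stack: [16, 47, 41, 28]


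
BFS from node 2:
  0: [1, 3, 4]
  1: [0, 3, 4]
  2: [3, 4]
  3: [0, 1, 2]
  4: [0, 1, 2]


Visit 2, enqueue [3, 4]
Visit 3, enqueue [0, 1]
Visit 4, enqueue []
Visit 0, enqueue []
Visit 1, enqueue []

BFS order: [2, 3, 4, 0, 1]


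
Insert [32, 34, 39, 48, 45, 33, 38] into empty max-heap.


Insert 32: [32]
Insert 34: [34, 32]
Insert 39: [39, 32, 34]
Insert 48: [48, 39, 34, 32]
Insert 45: [48, 45, 34, 32, 39]
Insert 33: [48, 45, 34, 32, 39, 33]
Insert 38: [48, 45, 38, 32, 39, 33, 34]

Final heap: [48, 45, 38, 32, 39, 33, 34]


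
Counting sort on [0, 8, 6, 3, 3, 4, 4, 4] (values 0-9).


Input: [0, 8, 6, 3, 3, 4, 4, 4]
Counts: [1, 0, 0, 2, 3, 0, 1, 0, 1, 0]

Sorted: [0, 3, 3, 4, 4, 4, 6, 8]


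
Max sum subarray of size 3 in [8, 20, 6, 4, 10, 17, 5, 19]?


[0:3]: 34
[1:4]: 30
[2:5]: 20
[3:6]: 31
[4:7]: 32
[5:8]: 41

Max: 41 at [5:8]


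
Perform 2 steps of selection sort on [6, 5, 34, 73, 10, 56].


Initial: [6, 5, 34, 73, 10, 56]
Step 1: min=5 at 1
  Swap: [5, 6, 34, 73, 10, 56]
Step 2: min=6 at 1
  Swap: [5, 6, 34, 73, 10, 56]

After 2 steps: [5, 6, 34, 73, 10, 56]


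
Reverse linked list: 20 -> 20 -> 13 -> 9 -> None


Step 1: curr=20, set curr.next=prev(None) | reversed so far: 20
Step 2: curr=20, set curr.next=prev(20) | reversed so far: 20 -> 20
Step 3: curr=13, set curr.next=prev(20) | reversed so far: 13 -> 20 -> 20
Step 4: curr=9, set curr.next=prev(13) | reversed so far: 9 -> 13 -> 20 -> 20

9 -> 13 -> 20 -> 20 -> None


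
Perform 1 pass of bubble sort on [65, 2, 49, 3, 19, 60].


Initial: [65, 2, 49, 3, 19, 60]
Pass 1: [2, 49, 3, 19, 60, 65] (5 swaps)

After 1 pass: [2, 49, 3, 19, 60, 65]


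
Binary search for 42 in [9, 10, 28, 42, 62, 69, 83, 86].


Step 1: lo=0, hi=7, mid=3, val=42

Found at index 3


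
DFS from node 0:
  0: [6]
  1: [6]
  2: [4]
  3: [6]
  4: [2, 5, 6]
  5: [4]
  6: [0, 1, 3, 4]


Visit 0, push [6]
Visit 6, push [4, 3, 1]
Visit 1, push []
Visit 3, push []
Visit 4, push [5, 2]
Visit 2, push []
Visit 5, push []

DFS order: [0, 6, 1, 3, 4, 2, 5]


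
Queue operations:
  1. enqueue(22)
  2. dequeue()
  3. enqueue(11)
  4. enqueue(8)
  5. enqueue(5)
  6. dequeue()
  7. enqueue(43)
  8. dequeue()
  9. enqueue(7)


enqueue(22) -> [22]
dequeue()->22, []
enqueue(11) -> [11]
enqueue(8) -> [11, 8]
enqueue(5) -> [11, 8, 5]
dequeue()->11, [8, 5]
enqueue(43) -> [8, 5, 43]
dequeue()->8, [5, 43]
enqueue(7) -> [5, 43, 7]

Final queue: [5, 43, 7]


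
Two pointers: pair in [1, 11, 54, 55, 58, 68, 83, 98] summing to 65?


lo=0(1)+hi=7(98)=99
lo=0(1)+hi=6(83)=84
lo=0(1)+hi=5(68)=69
lo=0(1)+hi=4(58)=59
lo=1(11)+hi=4(58)=69
lo=1(11)+hi=3(55)=66
lo=1(11)+hi=2(54)=65

Yes: 11+54=65


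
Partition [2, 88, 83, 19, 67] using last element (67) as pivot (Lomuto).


Pivot: 67
  2 <= 67: advance i (no swap)
  19 <= 67: swap -> [2, 19, 83, 88, 67]
Place pivot at 2: [2, 19, 67, 88, 83]

Partitioned: [2, 19, 67, 88, 83]


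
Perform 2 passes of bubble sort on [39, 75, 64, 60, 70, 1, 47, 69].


Initial: [39, 75, 64, 60, 70, 1, 47, 69]
Pass 1: [39, 64, 60, 70, 1, 47, 69, 75] (6 swaps)
Pass 2: [39, 60, 64, 1, 47, 69, 70, 75] (4 swaps)

After 2 passes: [39, 60, 64, 1, 47, 69, 70, 75]


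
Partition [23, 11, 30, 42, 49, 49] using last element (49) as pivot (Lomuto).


Pivot: 49
  23 <= 49: advance i (no swap)
  11 <= 49: advance i (no swap)
  30 <= 49: advance i (no swap)
  42 <= 49: advance i (no swap)
  49 <= 49: advance i (no swap)
Place pivot at 5: [23, 11, 30, 42, 49, 49]

Partitioned: [23, 11, 30, 42, 49, 49]


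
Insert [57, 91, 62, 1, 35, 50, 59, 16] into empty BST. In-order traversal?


Insert 57: root
Insert 91: R from 57
Insert 62: R from 57 -> L from 91
Insert 1: L from 57
Insert 35: L from 57 -> R from 1
Insert 50: L from 57 -> R from 1 -> R from 35
Insert 59: R from 57 -> L from 91 -> L from 62
Insert 16: L from 57 -> R from 1 -> L from 35

In-order: [1, 16, 35, 50, 57, 59, 62, 91]


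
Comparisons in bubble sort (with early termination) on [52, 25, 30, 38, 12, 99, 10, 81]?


Algorithm: bubble sort (with early termination)
Input: [52, 25, 30, 38, 12, 99, 10, 81]
Sorted: [10, 12, 25, 30, 38, 52, 81, 99]

28


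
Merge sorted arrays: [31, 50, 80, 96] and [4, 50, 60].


Take 4 from B
Take 31 from A
Take 50 from A
Take 50 from B
Take 60 from B

Merged: [4, 31, 50, 50, 60, 80, 96]


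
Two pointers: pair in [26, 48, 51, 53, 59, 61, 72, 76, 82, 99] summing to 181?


lo=0(26)+hi=9(99)=125
lo=1(48)+hi=9(99)=147
lo=2(51)+hi=9(99)=150
lo=3(53)+hi=9(99)=152
lo=4(59)+hi=9(99)=158
lo=5(61)+hi=9(99)=160
lo=6(72)+hi=9(99)=171
lo=7(76)+hi=9(99)=175
lo=8(82)+hi=9(99)=181

Yes: 82+99=181


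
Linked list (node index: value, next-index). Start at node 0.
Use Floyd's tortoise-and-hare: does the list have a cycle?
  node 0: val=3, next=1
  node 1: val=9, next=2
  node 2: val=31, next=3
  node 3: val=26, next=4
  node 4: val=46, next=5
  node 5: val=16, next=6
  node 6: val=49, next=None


Floyd's tortoise (slow, +1) and hare (fast, +2):
  init: slow=0, fast=0
  step 1: slow=1, fast=2
  step 2: slow=2, fast=4
  step 3: slow=3, fast=6
  step 4: fast -> None, no cycle

Cycle: no


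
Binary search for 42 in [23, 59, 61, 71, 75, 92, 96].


Step 1: lo=0, hi=6, mid=3, val=71
Step 2: lo=0, hi=2, mid=1, val=59
Step 3: lo=0, hi=0, mid=0, val=23

Not found


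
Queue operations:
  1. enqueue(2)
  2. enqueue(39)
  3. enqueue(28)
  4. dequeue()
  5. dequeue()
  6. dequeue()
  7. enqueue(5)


enqueue(2) -> [2]
enqueue(39) -> [2, 39]
enqueue(28) -> [2, 39, 28]
dequeue()->2, [39, 28]
dequeue()->39, [28]
dequeue()->28, []
enqueue(5) -> [5]

Final queue: [5]


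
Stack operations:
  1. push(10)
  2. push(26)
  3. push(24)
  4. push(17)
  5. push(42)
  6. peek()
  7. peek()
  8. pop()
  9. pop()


push(10) -> [10]
push(26) -> [10, 26]
push(24) -> [10, 26, 24]
push(17) -> [10, 26, 24, 17]
push(42) -> [10, 26, 24, 17, 42]
peek()->42
peek()->42
pop()->42, [10, 26, 24, 17]
pop()->17, [10, 26, 24]

Final stack: [10, 26, 24]


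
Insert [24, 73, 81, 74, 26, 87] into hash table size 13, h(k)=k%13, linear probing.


Insert 24: h=11 -> slot 11
Insert 73: h=8 -> slot 8
Insert 81: h=3 -> slot 3
Insert 74: h=9 -> slot 9
Insert 26: h=0 -> slot 0
Insert 87: h=9, 1 probes -> slot 10

Table: [26, None, None, 81, None, None, None, None, 73, 74, 87, 24, None]


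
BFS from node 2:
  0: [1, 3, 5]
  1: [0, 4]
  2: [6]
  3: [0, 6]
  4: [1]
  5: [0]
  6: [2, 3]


Visit 2, enqueue [6]
Visit 6, enqueue [3]
Visit 3, enqueue [0]
Visit 0, enqueue [1, 5]
Visit 1, enqueue [4]
Visit 5, enqueue []
Visit 4, enqueue []

BFS order: [2, 6, 3, 0, 1, 5, 4]


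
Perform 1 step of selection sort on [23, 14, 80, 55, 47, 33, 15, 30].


Initial: [23, 14, 80, 55, 47, 33, 15, 30]
Step 1: min=14 at 1
  Swap: [14, 23, 80, 55, 47, 33, 15, 30]

After 1 step: [14, 23, 80, 55, 47, 33, 15, 30]


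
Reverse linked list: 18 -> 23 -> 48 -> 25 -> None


Step 1: curr=18, set curr.next=prev(None) | reversed so far: 18
Step 2: curr=23, set curr.next=prev(18) | reversed so far: 23 -> 18
Step 3: curr=48, set curr.next=prev(23) | reversed so far: 48 -> 23 -> 18
Step 4: curr=25, set curr.next=prev(48) | reversed so far: 25 -> 48 -> 23 -> 18

25 -> 48 -> 23 -> 18 -> None


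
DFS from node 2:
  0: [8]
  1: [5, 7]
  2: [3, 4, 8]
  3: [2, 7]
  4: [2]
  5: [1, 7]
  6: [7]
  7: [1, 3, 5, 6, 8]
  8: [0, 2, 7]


Visit 2, push [8, 4, 3]
Visit 3, push [7]
Visit 7, push [8, 6, 5, 1]
Visit 1, push [5]
Visit 5, push []
Visit 6, push []
Visit 8, push [0]
Visit 0, push []
Visit 4, push []

DFS order: [2, 3, 7, 1, 5, 6, 8, 0, 4]


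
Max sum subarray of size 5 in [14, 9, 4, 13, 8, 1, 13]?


[0:5]: 48
[1:6]: 35
[2:7]: 39

Max: 48 at [0:5]


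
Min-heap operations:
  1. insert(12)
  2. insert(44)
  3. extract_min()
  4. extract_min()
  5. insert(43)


insert(12) -> [12]
insert(44) -> [12, 44]
extract_min()->12, [44]
extract_min()->44, []
insert(43) -> [43]

Final heap: [43]


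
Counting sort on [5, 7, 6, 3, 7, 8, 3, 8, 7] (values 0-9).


Input: [5, 7, 6, 3, 7, 8, 3, 8, 7]
Counts: [0, 0, 0, 2, 0, 1, 1, 3, 2, 0]

Sorted: [3, 3, 5, 6, 7, 7, 7, 8, 8]


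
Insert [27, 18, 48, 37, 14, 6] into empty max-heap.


Insert 27: [27]
Insert 18: [27, 18]
Insert 48: [48, 18, 27]
Insert 37: [48, 37, 27, 18]
Insert 14: [48, 37, 27, 18, 14]
Insert 6: [48, 37, 27, 18, 14, 6]

Final heap: [48, 37, 27, 18, 14, 6]


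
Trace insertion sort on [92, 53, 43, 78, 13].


Initial: [92, 53, 43, 78, 13]
Insert 53: [53, 92, 43, 78, 13]
Insert 43: [43, 53, 92, 78, 13]
Insert 78: [43, 53, 78, 92, 13]
Insert 13: [13, 43, 53, 78, 92]

Sorted: [13, 43, 53, 78, 92]


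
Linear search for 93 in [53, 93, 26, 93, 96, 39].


i=0: 53!=93
i=1: 93==93 found!

Found at 1, 2 comps


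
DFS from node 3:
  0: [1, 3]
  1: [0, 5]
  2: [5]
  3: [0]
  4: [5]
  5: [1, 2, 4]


Visit 3, push [0]
Visit 0, push [1]
Visit 1, push [5]
Visit 5, push [4, 2]
Visit 2, push []
Visit 4, push []

DFS order: [3, 0, 1, 5, 2, 4]


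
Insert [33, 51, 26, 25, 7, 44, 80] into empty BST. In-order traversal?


Insert 33: root
Insert 51: R from 33
Insert 26: L from 33
Insert 25: L from 33 -> L from 26
Insert 7: L from 33 -> L from 26 -> L from 25
Insert 44: R from 33 -> L from 51
Insert 80: R from 33 -> R from 51

In-order: [7, 25, 26, 33, 44, 51, 80]


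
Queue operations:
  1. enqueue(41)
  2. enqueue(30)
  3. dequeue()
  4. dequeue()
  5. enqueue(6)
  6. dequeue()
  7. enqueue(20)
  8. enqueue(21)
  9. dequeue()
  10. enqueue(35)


enqueue(41) -> [41]
enqueue(30) -> [41, 30]
dequeue()->41, [30]
dequeue()->30, []
enqueue(6) -> [6]
dequeue()->6, []
enqueue(20) -> [20]
enqueue(21) -> [20, 21]
dequeue()->20, [21]
enqueue(35) -> [21, 35]

Final queue: [21, 35]


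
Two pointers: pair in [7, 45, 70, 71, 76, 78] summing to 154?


lo=0(7)+hi=5(78)=85
lo=1(45)+hi=5(78)=123
lo=2(70)+hi=5(78)=148
lo=3(71)+hi=5(78)=149
lo=4(76)+hi=5(78)=154

Yes: 76+78=154


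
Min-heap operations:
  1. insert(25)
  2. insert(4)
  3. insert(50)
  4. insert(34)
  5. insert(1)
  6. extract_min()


insert(25) -> [25]
insert(4) -> [4, 25]
insert(50) -> [4, 25, 50]
insert(34) -> [4, 25, 50, 34]
insert(1) -> [1, 4, 50, 34, 25]
extract_min()->1, [4, 25, 50, 34]

Final heap: [4, 25, 50, 34]


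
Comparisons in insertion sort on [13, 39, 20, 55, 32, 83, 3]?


Algorithm: insertion sort
Input: [13, 39, 20, 55, 32, 83, 3]
Sorted: [3, 13, 20, 32, 39, 55, 83]

14


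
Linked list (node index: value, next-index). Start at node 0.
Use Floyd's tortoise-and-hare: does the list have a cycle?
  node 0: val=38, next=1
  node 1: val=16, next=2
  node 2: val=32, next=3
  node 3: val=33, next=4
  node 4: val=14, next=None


Floyd's tortoise (slow, +1) and hare (fast, +2):
  init: slow=0, fast=0
  step 1: slow=1, fast=2
  step 2: slow=2, fast=4
  step 3: fast -> None, no cycle

Cycle: no


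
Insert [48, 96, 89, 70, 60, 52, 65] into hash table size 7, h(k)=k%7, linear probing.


Insert 48: h=6 -> slot 6
Insert 96: h=5 -> slot 5
Insert 89: h=5, 2 probes -> slot 0
Insert 70: h=0, 1 probes -> slot 1
Insert 60: h=4 -> slot 4
Insert 52: h=3 -> slot 3
Insert 65: h=2 -> slot 2

Table: [89, 70, 65, 52, 60, 96, 48]


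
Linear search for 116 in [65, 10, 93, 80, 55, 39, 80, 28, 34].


i=0: 65!=116
i=1: 10!=116
i=2: 93!=116
i=3: 80!=116
i=4: 55!=116
i=5: 39!=116
i=6: 80!=116
i=7: 28!=116
i=8: 34!=116

Not found, 9 comps


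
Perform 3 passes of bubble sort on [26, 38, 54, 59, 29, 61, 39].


Initial: [26, 38, 54, 59, 29, 61, 39]
Pass 1: [26, 38, 54, 29, 59, 39, 61] (2 swaps)
Pass 2: [26, 38, 29, 54, 39, 59, 61] (2 swaps)
Pass 3: [26, 29, 38, 39, 54, 59, 61] (2 swaps)

After 3 passes: [26, 29, 38, 39, 54, 59, 61]


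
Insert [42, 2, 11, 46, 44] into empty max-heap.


Insert 42: [42]
Insert 2: [42, 2]
Insert 11: [42, 2, 11]
Insert 46: [46, 42, 11, 2]
Insert 44: [46, 44, 11, 2, 42]

Final heap: [46, 44, 11, 2, 42]


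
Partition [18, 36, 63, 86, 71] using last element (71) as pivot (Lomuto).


Pivot: 71
  18 <= 71: advance i (no swap)
  36 <= 71: advance i (no swap)
  63 <= 71: advance i (no swap)
Place pivot at 3: [18, 36, 63, 71, 86]

Partitioned: [18, 36, 63, 71, 86]


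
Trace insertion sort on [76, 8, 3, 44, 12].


Initial: [76, 8, 3, 44, 12]
Insert 8: [8, 76, 3, 44, 12]
Insert 3: [3, 8, 76, 44, 12]
Insert 44: [3, 8, 44, 76, 12]
Insert 12: [3, 8, 12, 44, 76]

Sorted: [3, 8, 12, 44, 76]


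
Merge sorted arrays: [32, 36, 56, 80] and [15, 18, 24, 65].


Take 15 from B
Take 18 from B
Take 24 from B
Take 32 from A
Take 36 from A
Take 56 from A
Take 65 from B

Merged: [15, 18, 24, 32, 36, 56, 65, 80]


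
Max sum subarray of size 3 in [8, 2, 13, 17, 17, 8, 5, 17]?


[0:3]: 23
[1:4]: 32
[2:5]: 47
[3:6]: 42
[4:7]: 30
[5:8]: 30

Max: 47 at [2:5]


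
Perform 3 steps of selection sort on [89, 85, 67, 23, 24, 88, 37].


Initial: [89, 85, 67, 23, 24, 88, 37]
Step 1: min=23 at 3
  Swap: [23, 85, 67, 89, 24, 88, 37]
Step 2: min=24 at 4
  Swap: [23, 24, 67, 89, 85, 88, 37]
Step 3: min=37 at 6
  Swap: [23, 24, 37, 89, 85, 88, 67]

After 3 steps: [23, 24, 37, 89, 85, 88, 67]


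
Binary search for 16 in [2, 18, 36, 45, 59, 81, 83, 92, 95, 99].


Step 1: lo=0, hi=9, mid=4, val=59
Step 2: lo=0, hi=3, mid=1, val=18
Step 3: lo=0, hi=0, mid=0, val=2

Not found


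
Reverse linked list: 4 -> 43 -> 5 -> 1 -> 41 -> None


Step 1: curr=4, set curr.next=prev(None) | reversed so far: 4
Step 2: curr=43, set curr.next=prev(4) | reversed so far: 43 -> 4
Step 3: curr=5, set curr.next=prev(43) | reversed so far: 5 -> 43 -> 4
Step 4: curr=1, set curr.next=prev(5) | reversed so far: 1 -> 5 -> 43 -> 4
Step 5: curr=41, set curr.next=prev(1) | reversed so far: 41 -> 1 -> 5 -> 43 -> 4

41 -> 1 -> 5 -> 43 -> 4 -> None


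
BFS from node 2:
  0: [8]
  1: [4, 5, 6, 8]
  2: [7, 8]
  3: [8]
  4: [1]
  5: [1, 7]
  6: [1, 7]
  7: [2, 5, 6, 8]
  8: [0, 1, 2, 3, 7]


Visit 2, enqueue [7, 8]
Visit 7, enqueue [5, 6]
Visit 8, enqueue [0, 1, 3]
Visit 5, enqueue []
Visit 6, enqueue []
Visit 0, enqueue []
Visit 1, enqueue [4]
Visit 3, enqueue []
Visit 4, enqueue []

BFS order: [2, 7, 8, 5, 6, 0, 1, 3, 4]


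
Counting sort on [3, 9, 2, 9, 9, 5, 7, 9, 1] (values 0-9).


Input: [3, 9, 2, 9, 9, 5, 7, 9, 1]
Counts: [0, 1, 1, 1, 0, 1, 0, 1, 0, 4]

Sorted: [1, 2, 3, 5, 7, 9, 9, 9, 9]


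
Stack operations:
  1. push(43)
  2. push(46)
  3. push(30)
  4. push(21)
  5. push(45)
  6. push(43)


push(43) -> [43]
push(46) -> [43, 46]
push(30) -> [43, 46, 30]
push(21) -> [43, 46, 30, 21]
push(45) -> [43, 46, 30, 21, 45]
push(43) -> [43, 46, 30, 21, 45, 43]

Final stack: [43, 46, 30, 21, 45, 43]


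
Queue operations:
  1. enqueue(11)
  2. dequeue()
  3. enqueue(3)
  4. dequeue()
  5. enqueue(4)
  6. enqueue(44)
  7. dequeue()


enqueue(11) -> [11]
dequeue()->11, []
enqueue(3) -> [3]
dequeue()->3, []
enqueue(4) -> [4]
enqueue(44) -> [4, 44]
dequeue()->4, [44]

Final queue: [44]


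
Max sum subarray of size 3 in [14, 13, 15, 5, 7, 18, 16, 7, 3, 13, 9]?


[0:3]: 42
[1:4]: 33
[2:5]: 27
[3:6]: 30
[4:7]: 41
[5:8]: 41
[6:9]: 26
[7:10]: 23
[8:11]: 25

Max: 42 at [0:3]


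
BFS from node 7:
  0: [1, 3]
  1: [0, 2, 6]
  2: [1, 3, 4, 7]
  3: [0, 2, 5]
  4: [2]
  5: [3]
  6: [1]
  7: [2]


Visit 7, enqueue [2]
Visit 2, enqueue [1, 3, 4]
Visit 1, enqueue [0, 6]
Visit 3, enqueue [5]
Visit 4, enqueue []
Visit 0, enqueue []
Visit 6, enqueue []
Visit 5, enqueue []

BFS order: [7, 2, 1, 3, 4, 0, 6, 5]


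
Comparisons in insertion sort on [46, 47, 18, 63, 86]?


Algorithm: insertion sort
Input: [46, 47, 18, 63, 86]
Sorted: [18, 46, 47, 63, 86]

5


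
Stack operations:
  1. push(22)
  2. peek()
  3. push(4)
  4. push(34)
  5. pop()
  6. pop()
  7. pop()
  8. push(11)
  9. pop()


push(22) -> [22]
peek()->22
push(4) -> [22, 4]
push(34) -> [22, 4, 34]
pop()->34, [22, 4]
pop()->4, [22]
pop()->22, []
push(11) -> [11]
pop()->11, []

Final stack: []


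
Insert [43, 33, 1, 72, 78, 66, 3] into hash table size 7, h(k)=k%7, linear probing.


Insert 43: h=1 -> slot 1
Insert 33: h=5 -> slot 5
Insert 1: h=1, 1 probes -> slot 2
Insert 72: h=2, 1 probes -> slot 3
Insert 78: h=1, 3 probes -> slot 4
Insert 66: h=3, 3 probes -> slot 6
Insert 3: h=3, 4 probes -> slot 0

Table: [3, 43, 1, 72, 78, 33, 66]


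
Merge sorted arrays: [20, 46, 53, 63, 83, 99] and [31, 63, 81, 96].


Take 20 from A
Take 31 from B
Take 46 from A
Take 53 from A
Take 63 from A
Take 63 from B
Take 81 from B
Take 83 from A
Take 96 from B

Merged: [20, 31, 46, 53, 63, 63, 81, 83, 96, 99]


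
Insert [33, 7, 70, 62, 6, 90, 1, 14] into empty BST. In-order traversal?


Insert 33: root
Insert 7: L from 33
Insert 70: R from 33
Insert 62: R from 33 -> L from 70
Insert 6: L from 33 -> L from 7
Insert 90: R from 33 -> R from 70
Insert 1: L from 33 -> L from 7 -> L from 6
Insert 14: L from 33 -> R from 7

In-order: [1, 6, 7, 14, 33, 62, 70, 90]


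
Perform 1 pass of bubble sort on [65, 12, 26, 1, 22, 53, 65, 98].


Initial: [65, 12, 26, 1, 22, 53, 65, 98]
Pass 1: [12, 26, 1, 22, 53, 65, 65, 98] (5 swaps)

After 1 pass: [12, 26, 1, 22, 53, 65, 65, 98]


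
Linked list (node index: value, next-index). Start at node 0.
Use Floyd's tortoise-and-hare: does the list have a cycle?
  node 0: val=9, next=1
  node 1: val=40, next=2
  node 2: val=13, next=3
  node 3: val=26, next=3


Floyd's tortoise (slow, +1) and hare (fast, +2):
  init: slow=0, fast=0
  step 1: slow=1, fast=2
  step 2: slow=2, fast=3
  step 3: slow=3, fast=3
  slow == fast at node 3: cycle detected

Cycle: yes


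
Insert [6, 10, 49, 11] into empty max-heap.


Insert 6: [6]
Insert 10: [10, 6]
Insert 49: [49, 6, 10]
Insert 11: [49, 11, 10, 6]

Final heap: [49, 11, 10, 6]


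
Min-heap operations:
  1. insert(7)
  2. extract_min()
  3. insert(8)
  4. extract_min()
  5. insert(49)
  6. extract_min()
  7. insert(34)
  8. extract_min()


insert(7) -> [7]
extract_min()->7, []
insert(8) -> [8]
extract_min()->8, []
insert(49) -> [49]
extract_min()->49, []
insert(34) -> [34]
extract_min()->34, []

Final heap: []


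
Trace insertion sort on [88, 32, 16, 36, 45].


Initial: [88, 32, 16, 36, 45]
Insert 32: [32, 88, 16, 36, 45]
Insert 16: [16, 32, 88, 36, 45]
Insert 36: [16, 32, 36, 88, 45]
Insert 45: [16, 32, 36, 45, 88]

Sorted: [16, 32, 36, 45, 88]


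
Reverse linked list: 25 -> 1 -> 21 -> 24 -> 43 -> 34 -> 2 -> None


Step 1: curr=25, set curr.next=prev(None) | reversed so far: 25
Step 2: curr=1, set curr.next=prev(25) | reversed so far: 1 -> 25
Step 3: curr=21, set curr.next=prev(1) | reversed so far: 21 -> 1 -> 25
Step 4: curr=24, set curr.next=prev(21) | reversed so far: 24 -> 21 -> 1 -> 25
Step 5: curr=43, set curr.next=prev(24) | reversed so far: 43 -> 24 -> 21 -> 1 -> 25
Step 6: curr=34, set curr.next=prev(43) | reversed so far: 34 -> 43 -> 24 -> 21 -> 1 -> 25
Step 7: curr=2, set curr.next=prev(34) | reversed so far: 2 -> 34 -> 43 -> 24 -> 21 -> 1 -> 25

2 -> 34 -> 43 -> 24 -> 21 -> 1 -> 25 -> None


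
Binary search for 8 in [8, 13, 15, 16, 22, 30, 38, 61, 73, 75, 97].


Step 1: lo=0, hi=10, mid=5, val=30
Step 2: lo=0, hi=4, mid=2, val=15
Step 3: lo=0, hi=1, mid=0, val=8

Found at index 0


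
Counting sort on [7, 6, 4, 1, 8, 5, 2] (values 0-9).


Input: [7, 6, 4, 1, 8, 5, 2]
Counts: [0, 1, 1, 0, 1, 1, 1, 1, 1, 0]

Sorted: [1, 2, 4, 5, 6, 7, 8]


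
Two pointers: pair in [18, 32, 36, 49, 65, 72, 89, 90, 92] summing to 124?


lo=0(18)+hi=8(92)=110
lo=1(32)+hi=8(92)=124

Yes: 32+92=124


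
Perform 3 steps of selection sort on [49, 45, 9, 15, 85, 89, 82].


Initial: [49, 45, 9, 15, 85, 89, 82]
Step 1: min=9 at 2
  Swap: [9, 45, 49, 15, 85, 89, 82]
Step 2: min=15 at 3
  Swap: [9, 15, 49, 45, 85, 89, 82]
Step 3: min=45 at 3
  Swap: [9, 15, 45, 49, 85, 89, 82]

After 3 steps: [9, 15, 45, 49, 85, 89, 82]


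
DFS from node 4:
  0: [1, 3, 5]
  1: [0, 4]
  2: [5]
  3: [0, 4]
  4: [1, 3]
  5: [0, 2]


Visit 4, push [3, 1]
Visit 1, push [0]
Visit 0, push [5, 3]
Visit 3, push []
Visit 5, push [2]
Visit 2, push []

DFS order: [4, 1, 0, 3, 5, 2]


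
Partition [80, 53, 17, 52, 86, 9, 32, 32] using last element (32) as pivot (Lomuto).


Pivot: 32
  17 <= 32: swap -> [17, 53, 80, 52, 86, 9, 32, 32]
  9 <= 32: swap -> [17, 9, 80, 52, 86, 53, 32, 32]
  32 <= 32: swap -> [17, 9, 32, 52, 86, 53, 80, 32]
Place pivot at 3: [17, 9, 32, 32, 86, 53, 80, 52]

Partitioned: [17, 9, 32, 32, 86, 53, 80, 52]


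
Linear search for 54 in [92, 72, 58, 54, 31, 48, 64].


i=0: 92!=54
i=1: 72!=54
i=2: 58!=54
i=3: 54==54 found!

Found at 3, 4 comps


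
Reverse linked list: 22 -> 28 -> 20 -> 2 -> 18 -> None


Step 1: curr=22, set curr.next=prev(None) | reversed so far: 22
Step 2: curr=28, set curr.next=prev(22) | reversed so far: 28 -> 22
Step 3: curr=20, set curr.next=prev(28) | reversed so far: 20 -> 28 -> 22
Step 4: curr=2, set curr.next=prev(20) | reversed so far: 2 -> 20 -> 28 -> 22
Step 5: curr=18, set curr.next=prev(2) | reversed so far: 18 -> 2 -> 20 -> 28 -> 22

18 -> 2 -> 20 -> 28 -> 22 -> None


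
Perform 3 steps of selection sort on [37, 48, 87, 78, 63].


Initial: [37, 48, 87, 78, 63]
Step 1: min=37 at 0
  Swap: [37, 48, 87, 78, 63]
Step 2: min=48 at 1
  Swap: [37, 48, 87, 78, 63]
Step 3: min=63 at 4
  Swap: [37, 48, 63, 78, 87]

After 3 steps: [37, 48, 63, 78, 87]


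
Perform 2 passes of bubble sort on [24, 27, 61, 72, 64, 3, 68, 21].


Initial: [24, 27, 61, 72, 64, 3, 68, 21]
Pass 1: [24, 27, 61, 64, 3, 68, 21, 72] (4 swaps)
Pass 2: [24, 27, 61, 3, 64, 21, 68, 72] (2 swaps)

After 2 passes: [24, 27, 61, 3, 64, 21, 68, 72]


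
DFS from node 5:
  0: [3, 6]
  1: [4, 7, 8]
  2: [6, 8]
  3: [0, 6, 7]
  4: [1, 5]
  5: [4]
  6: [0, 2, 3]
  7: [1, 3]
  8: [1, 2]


Visit 5, push [4]
Visit 4, push [1]
Visit 1, push [8, 7]
Visit 7, push [3]
Visit 3, push [6, 0]
Visit 0, push [6]
Visit 6, push [2]
Visit 2, push [8]
Visit 8, push []

DFS order: [5, 4, 1, 7, 3, 0, 6, 2, 8]


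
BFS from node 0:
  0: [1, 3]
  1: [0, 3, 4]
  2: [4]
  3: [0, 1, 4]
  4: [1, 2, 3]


Visit 0, enqueue [1, 3]
Visit 1, enqueue [4]
Visit 3, enqueue []
Visit 4, enqueue [2]
Visit 2, enqueue []

BFS order: [0, 1, 3, 4, 2]


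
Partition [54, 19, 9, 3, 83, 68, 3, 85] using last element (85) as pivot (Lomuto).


Pivot: 85
  54 <= 85: advance i (no swap)
  19 <= 85: advance i (no swap)
  9 <= 85: advance i (no swap)
  3 <= 85: advance i (no swap)
  83 <= 85: advance i (no swap)
  68 <= 85: advance i (no swap)
  3 <= 85: advance i (no swap)
Place pivot at 7: [54, 19, 9, 3, 83, 68, 3, 85]

Partitioned: [54, 19, 9, 3, 83, 68, 3, 85]


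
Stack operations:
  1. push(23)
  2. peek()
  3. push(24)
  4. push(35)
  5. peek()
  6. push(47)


push(23) -> [23]
peek()->23
push(24) -> [23, 24]
push(35) -> [23, 24, 35]
peek()->35
push(47) -> [23, 24, 35, 47]

Final stack: [23, 24, 35, 47]


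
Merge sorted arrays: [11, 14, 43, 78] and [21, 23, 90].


Take 11 from A
Take 14 from A
Take 21 from B
Take 23 from B
Take 43 from A
Take 78 from A

Merged: [11, 14, 21, 23, 43, 78, 90]


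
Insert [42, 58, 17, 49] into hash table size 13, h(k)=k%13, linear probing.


Insert 42: h=3 -> slot 3
Insert 58: h=6 -> slot 6
Insert 17: h=4 -> slot 4
Insert 49: h=10 -> slot 10

Table: [None, None, None, 42, 17, None, 58, None, None, None, 49, None, None]


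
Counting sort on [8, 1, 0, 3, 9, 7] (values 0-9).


Input: [8, 1, 0, 3, 9, 7]
Counts: [1, 1, 0, 1, 0, 0, 0, 1, 1, 1]

Sorted: [0, 1, 3, 7, 8, 9]


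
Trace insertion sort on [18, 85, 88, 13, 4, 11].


Initial: [18, 85, 88, 13, 4, 11]
Insert 85: [18, 85, 88, 13, 4, 11]
Insert 88: [18, 85, 88, 13, 4, 11]
Insert 13: [13, 18, 85, 88, 4, 11]
Insert 4: [4, 13, 18, 85, 88, 11]
Insert 11: [4, 11, 13, 18, 85, 88]

Sorted: [4, 11, 13, 18, 85, 88]


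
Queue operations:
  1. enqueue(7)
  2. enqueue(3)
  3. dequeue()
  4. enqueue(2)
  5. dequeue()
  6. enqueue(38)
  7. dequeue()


enqueue(7) -> [7]
enqueue(3) -> [7, 3]
dequeue()->7, [3]
enqueue(2) -> [3, 2]
dequeue()->3, [2]
enqueue(38) -> [2, 38]
dequeue()->2, [38]

Final queue: [38]


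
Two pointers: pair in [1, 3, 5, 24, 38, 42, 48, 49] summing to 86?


lo=0(1)+hi=7(49)=50
lo=1(3)+hi=7(49)=52
lo=2(5)+hi=7(49)=54
lo=3(24)+hi=7(49)=73
lo=4(38)+hi=7(49)=87
lo=4(38)+hi=6(48)=86

Yes: 38+48=86


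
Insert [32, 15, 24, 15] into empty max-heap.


Insert 32: [32]
Insert 15: [32, 15]
Insert 24: [32, 15, 24]
Insert 15: [32, 15, 24, 15]

Final heap: [32, 15, 24, 15]


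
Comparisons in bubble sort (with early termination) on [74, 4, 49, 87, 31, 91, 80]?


Algorithm: bubble sort (with early termination)
Input: [74, 4, 49, 87, 31, 91, 80]
Sorted: [4, 31, 49, 74, 80, 87, 91]

18


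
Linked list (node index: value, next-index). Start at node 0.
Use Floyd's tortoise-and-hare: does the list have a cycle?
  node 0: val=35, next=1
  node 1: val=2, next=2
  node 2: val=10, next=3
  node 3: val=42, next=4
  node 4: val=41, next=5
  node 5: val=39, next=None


Floyd's tortoise (slow, +1) and hare (fast, +2):
  init: slow=0, fast=0
  step 1: slow=1, fast=2
  step 2: slow=2, fast=4
  step 3: fast 4->5->None, no cycle

Cycle: no


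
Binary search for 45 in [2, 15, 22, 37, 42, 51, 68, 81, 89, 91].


Step 1: lo=0, hi=9, mid=4, val=42
Step 2: lo=5, hi=9, mid=7, val=81
Step 3: lo=5, hi=6, mid=5, val=51

Not found


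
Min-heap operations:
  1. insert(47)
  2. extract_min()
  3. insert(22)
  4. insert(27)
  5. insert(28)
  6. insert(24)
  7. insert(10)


insert(47) -> [47]
extract_min()->47, []
insert(22) -> [22]
insert(27) -> [22, 27]
insert(28) -> [22, 27, 28]
insert(24) -> [22, 24, 28, 27]
insert(10) -> [10, 22, 28, 27, 24]

Final heap: [10, 22, 28, 27, 24]


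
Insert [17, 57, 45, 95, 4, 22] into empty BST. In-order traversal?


Insert 17: root
Insert 57: R from 17
Insert 45: R from 17 -> L from 57
Insert 95: R from 17 -> R from 57
Insert 4: L from 17
Insert 22: R from 17 -> L from 57 -> L from 45

In-order: [4, 17, 22, 45, 57, 95]


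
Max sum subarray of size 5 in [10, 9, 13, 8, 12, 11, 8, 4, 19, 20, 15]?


[0:5]: 52
[1:6]: 53
[2:7]: 52
[3:8]: 43
[4:9]: 54
[5:10]: 62
[6:11]: 66

Max: 66 at [6:11]


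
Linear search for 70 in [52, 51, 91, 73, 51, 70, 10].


i=0: 52!=70
i=1: 51!=70
i=2: 91!=70
i=3: 73!=70
i=4: 51!=70
i=5: 70==70 found!

Found at 5, 6 comps


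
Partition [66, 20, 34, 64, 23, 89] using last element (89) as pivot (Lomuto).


Pivot: 89
  66 <= 89: advance i (no swap)
  20 <= 89: advance i (no swap)
  34 <= 89: advance i (no swap)
  64 <= 89: advance i (no swap)
  23 <= 89: advance i (no swap)
Place pivot at 5: [66, 20, 34, 64, 23, 89]

Partitioned: [66, 20, 34, 64, 23, 89]


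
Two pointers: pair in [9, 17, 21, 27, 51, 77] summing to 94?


lo=0(9)+hi=5(77)=86
lo=1(17)+hi=5(77)=94

Yes: 17+77=94


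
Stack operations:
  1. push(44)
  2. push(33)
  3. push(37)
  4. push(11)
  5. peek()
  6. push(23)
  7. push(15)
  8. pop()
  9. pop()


push(44) -> [44]
push(33) -> [44, 33]
push(37) -> [44, 33, 37]
push(11) -> [44, 33, 37, 11]
peek()->11
push(23) -> [44, 33, 37, 11, 23]
push(15) -> [44, 33, 37, 11, 23, 15]
pop()->15, [44, 33, 37, 11, 23]
pop()->23, [44, 33, 37, 11]

Final stack: [44, 33, 37, 11]


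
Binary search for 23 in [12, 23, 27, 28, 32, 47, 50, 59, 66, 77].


Step 1: lo=0, hi=9, mid=4, val=32
Step 2: lo=0, hi=3, mid=1, val=23

Found at index 1


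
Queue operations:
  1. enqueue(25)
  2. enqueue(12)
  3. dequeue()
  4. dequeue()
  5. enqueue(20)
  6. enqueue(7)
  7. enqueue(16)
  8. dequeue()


enqueue(25) -> [25]
enqueue(12) -> [25, 12]
dequeue()->25, [12]
dequeue()->12, []
enqueue(20) -> [20]
enqueue(7) -> [20, 7]
enqueue(16) -> [20, 7, 16]
dequeue()->20, [7, 16]

Final queue: [7, 16]


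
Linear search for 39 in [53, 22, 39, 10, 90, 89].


i=0: 53!=39
i=1: 22!=39
i=2: 39==39 found!

Found at 2, 3 comps


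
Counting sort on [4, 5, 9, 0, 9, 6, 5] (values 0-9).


Input: [4, 5, 9, 0, 9, 6, 5]
Counts: [1, 0, 0, 0, 1, 2, 1, 0, 0, 2]

Sorted: [0, 4, 5, 5, 6, 9, 9]


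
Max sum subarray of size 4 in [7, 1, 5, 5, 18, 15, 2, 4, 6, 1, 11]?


[0:4]: 18
[1:5]: 29
[2:6]: 43
[3:7]: 40
[4:8]: 39
[5:9]: 27
[6:10]: 13
[7:11]: 22

Max: 43 at [2:6]


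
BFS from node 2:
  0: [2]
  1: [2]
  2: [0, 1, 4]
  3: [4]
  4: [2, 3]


Visit 2, enqueue [0, 1, 4]
Visit 0, enqueue []
Visit 1, enqueue []
Visit 4, enqueue [3]
Visit 3, enqueue []

BFS order: [2, 0, 1, 4, 3]


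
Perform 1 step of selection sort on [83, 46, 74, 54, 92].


Initial: [83, 46, 74, 54, 92]
Step 1: min=46 at 1
  Swap: [46, 83, 74, 54, 92]

After 1 step: [46, 83, 74, 54, 92]


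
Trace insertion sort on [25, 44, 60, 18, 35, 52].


Initial: [25, 44, 60, 18, 35, 52]
Insert 44: [25, 44, 60, 18, 35, 52]
Insert 60: [25, 44, 60, 18, 35, 52]
Insert 18: [18, 25, 44, 60, 35, 52]
Insert 35: [18, 25, 35, 44, 60, 52]
Insert 52: [18, 25, 35, 44, 52, 60]

Sorted: [18, 25, 35, 44, 52, 60]


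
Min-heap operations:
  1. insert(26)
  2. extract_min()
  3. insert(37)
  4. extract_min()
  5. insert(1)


insert(26) -> [26]
extract_min()->26, []
insert(37) -> [37]
extract_min()->37, []
insert(1) -> [1]

Final heap: [1]


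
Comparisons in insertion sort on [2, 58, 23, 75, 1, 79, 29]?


Algorithm: insertion sort
Input: [2, 58, 23, 75, 1, 79, 29]
Sorted: [1, 2, 23, 29, 58, 75, 79]

13


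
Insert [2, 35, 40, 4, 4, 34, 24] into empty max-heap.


Insert 2: [2]
Insert 35: [35, 2]
Insert 40: [40, 2, 35]
Insert 4: [40, 4, 35, 2]
Insert 4: [40, 4, 35, 2, 4]
Insert 34: [40, 4, 35, 2, 4, 34]
Insert 24: [40, 4, 35, 2, 4, 34, 24]

Final heap: [40, 4, 35, 2, 4, 34, 24]


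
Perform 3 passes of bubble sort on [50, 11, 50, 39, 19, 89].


Initial: [50, 11, 50, 39, 19, 89]
Pass 1: [11, 50, 39, 19, 50, 89] (3 swaps)
Pass 2: [11, 39, 19, 50, 50, 89] (2 swaps)
Pass 3: [11, 19, 39, 50, 50, 89] (1 swaps)

After 3 passes: [11, 19, 39, 50, 50, 89]


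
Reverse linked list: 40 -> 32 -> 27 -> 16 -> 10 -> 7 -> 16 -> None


Step 1: curr=40, set curr.next=prev(None) | reversed so far: 40
Step 2: curr=32, set curr.next=prev(40) | reversed so far: 32 -> 40
Step 3: curr=27, set curr.next=prev(32) | reversed so far: 27 -> 32 -> 40
Step 4: curr=16, set curr.next=prev(27) | reversed so far: 16 -> 27 -> 32 -> 40
Step 5: curr=10, set curr.next=prev(16) | reversed so far: 10 -> 16 -> 27 -> 32 -> 40
Step 6: curr=7, set curr.next=prev(10) | reversed so far: 7 -> 10 -> 16 -> 27 -> 32 -> 40
Step 7: curr=16, set curr.next=prev(7) | reversed so far: 16 -> 7 -> 10 -> 16 -> 27 -> 32 -> 40

16 -> 7 -> 10 -> 16 -> 27 -> 32 -> 40 -> None


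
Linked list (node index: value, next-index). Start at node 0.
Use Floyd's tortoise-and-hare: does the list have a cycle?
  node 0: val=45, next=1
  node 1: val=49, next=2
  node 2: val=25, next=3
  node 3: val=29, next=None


Floyd's tortoise (slow, +1) and hare (fast, +2):
  init: slow=0, fast=0
  step 1: slow=1, fast=2
  step 2: fast 2->3->None, no cycle

Cycle: no


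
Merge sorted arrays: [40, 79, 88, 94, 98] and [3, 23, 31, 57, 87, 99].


Take 3 from B
Take 23 from B
Take 31 from B
Take 40 from A
Take 57 from B
Take 79 from A
Take 87 from B
Take 88 from A
Take 94 from A
Take 98 from A

Merged: [3, 23, 31, 40, 57, 79, 87, 88, 94, 98, 99]


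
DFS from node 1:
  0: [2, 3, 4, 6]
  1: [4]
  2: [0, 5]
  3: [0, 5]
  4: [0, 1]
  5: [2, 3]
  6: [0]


Visit 1, push [4]
Visit 4, push [0]
Visit 0, push [6, 3, 2]
Visit 2, push [5]
Visit 5, push [3]
Visit 3, push []
Visit 6, push []

DFS order: [1, 4, 0, 2, 5, 3, 6]


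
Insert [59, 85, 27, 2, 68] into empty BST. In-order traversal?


Insert 59: root
Insert 85: R from 59
Insert 27: L from 59
Insert 2: L from 59 -> L from 27
Insert 68: R from 59 -> L from 85

In-order: [2, 27, 59, 68, 85]


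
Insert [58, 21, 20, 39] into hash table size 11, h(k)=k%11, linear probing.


Insert 58: h=3 -> slot 3
Insert 21: h=10 -> slot 10
Insert 20: h=9 -> slot 9
Insert 39: h=6 -> slot 6

Table: [None, None, None, 58, None, None, 39, None, None, 20, 21]


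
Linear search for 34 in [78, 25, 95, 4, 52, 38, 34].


i=0: 78!=34
i=1: 25!=34
i=2: 95!=34
i=3: 4!=34
i=4: 52!=34
i=5: 38!=34
i=6: 34==34 found!

Found at 6, 7 comps


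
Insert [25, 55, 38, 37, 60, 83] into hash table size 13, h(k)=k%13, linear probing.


Insert 25: h=12 -> slot 12
Insert 55: h=3 -> slot 3
Insert 38: h=12, 1 probes -> slot 0
Insert 37: h=11 -> slot 11
Insert 60: h=8 -> slot 8
Insert 83: h=5 -> slot 5

Table: [38, None, None, 55, None, 83, None, None, 60, None, None, 37, 25]


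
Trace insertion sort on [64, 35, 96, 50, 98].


Initial: [64, 35, 96, 50, 98]
Insert 35: [35, 64, 96, 50, 98]
Insert 96: [35, 64, 96, 50, 98]
Insert 50: [35, 50, 64, 96, 98]
Insert 98: [35, 50, 64, 96, 98]

Sorted: [35, 50, 64, 96, 98]


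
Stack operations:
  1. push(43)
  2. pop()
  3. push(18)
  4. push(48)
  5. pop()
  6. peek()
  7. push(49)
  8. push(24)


push(43) -> [43]
pop()->43, []
push(18) -> [18]
push(48) -> [18, 48]
pop()->48, [18]
peek()->18
push(49) -> [18, 49]
push(24) -> [18, 49, 24]

Final stack: [18, 49, 24]


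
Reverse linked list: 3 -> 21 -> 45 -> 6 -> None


Step 1: curr=3, set curr.next=prev(None) | reversed so far: 3
Step 2: curr=21, set curr.next=prev(3) | reversed so far: 21 -> 3
Step 3: curr=45, set curr.next=prev(21) | reversed so far: 45 -> 21 -> 3
Step 4: curr=6, set curr.next=prev(45) | reversed so far: 6 -> 45 -> 21 -> 3

6 -> 45 -> 21 -> 3 -> None


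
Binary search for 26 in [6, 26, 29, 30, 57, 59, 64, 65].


Step 1: lo=0, hi=7, mid=3, val=30
Step 2: lo=0, hi=2, mid=1, val=26

Found at index 1


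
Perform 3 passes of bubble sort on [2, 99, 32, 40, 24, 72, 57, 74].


Initial: [2, 99, 32, 40, 24, 72, 57, 74]
Pass 1: [2, 32, 40, 24, 72, 57, 74, 99] (6 swaps)
Pass 2: [2, 32, 24, 40, 57, 72, 74, 99] (2 swaps)
Pass 3: [2, 24, 32, 40, 57, 72, 74, 99] (1 swaps)

After 3 passes: [2, 24, 32, 40, 57, 72, 74, 99]


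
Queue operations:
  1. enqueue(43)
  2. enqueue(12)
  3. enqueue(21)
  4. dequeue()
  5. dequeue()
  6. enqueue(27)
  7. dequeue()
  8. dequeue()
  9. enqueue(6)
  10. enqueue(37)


enqueue(43) -> [43]
enqueue(12) -> [43, 12]
enqueue(21) -> [43, 12, 21]
dequeue()->43, [12, 21]
dequeue()->12, [21]
enqueue(27) -> [21, 27]
dequeue()->21, [27]
dequeue()->27, []
enqueue(6) -> [6]
enqueue(37) -> [6, 37]

Final queue: [6, 37]


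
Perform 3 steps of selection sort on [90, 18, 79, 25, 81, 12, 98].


Initial: [90, 18, 79, 25, 81, 12, 98]
Step 1: min=12 at 5
  Swap: [12, 18, 79, 25, 81, 90, 98]
Step 2: min=18 at 1
  Swap: [12, 18, 79, 25, 81, 90, 98]
Step 3: min=25 at 3
  Swap: [12, 18, 25, 79, 81, 90, 98]

After 3 steps: [12, 18, 25, 79, 81, 90, 98]


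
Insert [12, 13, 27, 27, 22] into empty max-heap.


Insert 12: [12]
Insert 13: [13, 12]
Insert 27: [27, 12, 13]
Insert 27: [27, 27, 13, 12]
Insert 22: [27, 27, 13, 12, 22]

Final heap: [27, 27, 13, 12, 22]


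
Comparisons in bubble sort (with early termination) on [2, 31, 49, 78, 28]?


Algorithm: bubble sort (with early termination)
Input: [2, 31, 49, 78, 28]
Sorted: [2, 28, 31, 49, 78]

10


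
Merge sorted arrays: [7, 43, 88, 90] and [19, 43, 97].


Take 7 from A
Take 19 from B
Take 43 from A
Take 43 from B
Take 88 from A
Take 90 from A

Merged: [7, 19, 43, 43, 88, 90, 97]


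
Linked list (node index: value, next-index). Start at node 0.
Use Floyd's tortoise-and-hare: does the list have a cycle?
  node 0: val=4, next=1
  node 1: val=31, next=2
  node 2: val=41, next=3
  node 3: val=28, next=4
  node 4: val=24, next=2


Floyd's tortoise (slow, +1) and hare (fast, +2):
  init: slow=0, fast=0
  step 1: slow=1, fast=2
  step 2: slow=2, fast=4
  step 3: slow=3, fast=3
  slow == fast at node 3: cycle detected

Cycle: yes


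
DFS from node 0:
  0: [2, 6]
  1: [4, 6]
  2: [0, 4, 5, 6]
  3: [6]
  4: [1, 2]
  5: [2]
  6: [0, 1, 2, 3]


Visit 0, push [6, 2]
Visit 2, push [6, 5, 4]
Visit 4, push [1]
Visit 1, push [6]
Visit 6, push [3]
Visit 3, push []
Visit 5, push []

DFS order: [0, 2, 4, 1, 6, 3, 5]


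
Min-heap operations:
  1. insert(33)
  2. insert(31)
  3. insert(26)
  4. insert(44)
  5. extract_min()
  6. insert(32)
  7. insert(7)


insert(33) -> [33]
insert(31) -> [31, 33]
insert(26) -> [26, 33, 31]
insert(44) -> [26, 33, 31, 44]
extract_min()->26, [31, 33, 44]
insert(32) -> [31, 32, 44, 33]
insert(7) -> [7, 31, 44, 33, 32]

Final heap: [7, 31, 44, 33, 32]


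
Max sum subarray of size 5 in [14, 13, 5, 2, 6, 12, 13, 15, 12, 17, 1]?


[0:5]: 40
[1:6]: 38
[2:7]: 38
[3:8]: 48
[4:9]: 58
[5:10]: 69
[6:11]: 58

Max: 69 at [5:10]


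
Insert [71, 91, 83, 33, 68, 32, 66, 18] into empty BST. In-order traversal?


Insert 71: root
Insert 91: R from 71
Insert 83: R from 71 -> L from 91
Insert 33: L from 71
Insert 68: L from 71 -> R from 33
Insert 32: L from 71 -> L from 33
Insert 66: L from 71 -> R from 33 -> L from 68
Insert 18: L from 71 -> L from 33 -> L from 32

In-order: [18, 32, 33, 66, 68, 71, 83, 91]


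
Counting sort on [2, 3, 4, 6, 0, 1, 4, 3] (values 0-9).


Input: [2, 3, 4, 6, 0, 1, 4, 3]
Counts: [1, 1, 1, 2, 2, 0, 1, 0, 0, 0]

Sorted: [0, 1, 2, 3, 3, 4, 4, 6]


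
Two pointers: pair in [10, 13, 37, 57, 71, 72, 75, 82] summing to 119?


lo=0(10)+hi=7(82)=92
lo=1(13)+hi=7(82)=95
lo=2(37)+hi=7(82)=119

Yes: 37+82=119


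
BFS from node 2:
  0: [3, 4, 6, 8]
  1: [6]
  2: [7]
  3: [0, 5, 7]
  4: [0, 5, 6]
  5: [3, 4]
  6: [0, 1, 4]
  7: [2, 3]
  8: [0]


Visit 2, enqueue [7]
Visit 7, enqueue [3]
Visit 3, enqueue [0, 5]
Visit 0, enqueue [4, 6, 8]
Visit 5, enqueue []
Visit 4, enqueue []
Visit 6, enqueue [1]
Visit 8, enqueue []
Visit 1, enqueue []

BFS order: [2, 7, 3, 0, 5, 4, 6, 8, 1]


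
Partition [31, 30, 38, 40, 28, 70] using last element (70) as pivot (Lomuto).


Pivot: 70
  31 <= 70: advance i (no swap)
  30 <= 70: advance i (no swap)
  38 <= 70: advance i (no swap)
  40 <= 70: advance i (no swap)
  28 <= 70: advance i (no swap)
Place pivot at 5: [31, 30, 38, 40, 28, 70]

Partitioned: [31, 30, 38, 40, 28, 70]
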